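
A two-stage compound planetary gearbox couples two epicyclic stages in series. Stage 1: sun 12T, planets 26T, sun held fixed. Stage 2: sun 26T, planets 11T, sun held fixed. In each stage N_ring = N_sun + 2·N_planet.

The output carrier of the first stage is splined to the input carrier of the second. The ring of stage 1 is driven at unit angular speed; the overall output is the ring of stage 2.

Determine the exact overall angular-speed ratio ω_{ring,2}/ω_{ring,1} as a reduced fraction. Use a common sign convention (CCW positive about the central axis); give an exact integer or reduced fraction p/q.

74/57

Stage 1: N_ring = 12 + 2·26 = 64
Stage 1: 12(ω_s−ω_c) = −64(ω_r−ω_c),  ω_s=0, ω_r=1
Stage 1: 12(0−ω_c) = −64(1−ω_c)  ⇒  76ω_c = 64  ⇒  ω_c = 16/19
  ⇒ ω_c¹/ω_r¹ = 16/19
Stage 2: N_ring = 26 + 2·11 = 48
Stage 2: 26(ω_s−ω_c) = −48(ω_r−ω_c),  ω_s=0, ω_c=1
Stage 2: ω_r = 1 − (26/48)(0−1) = 37/24
  ⇒ ω_r²/ω_c² = 37/24
Coupling ω_c² = ω_c¹ ⇒ overall = 16/19 × 37/24 = 74/57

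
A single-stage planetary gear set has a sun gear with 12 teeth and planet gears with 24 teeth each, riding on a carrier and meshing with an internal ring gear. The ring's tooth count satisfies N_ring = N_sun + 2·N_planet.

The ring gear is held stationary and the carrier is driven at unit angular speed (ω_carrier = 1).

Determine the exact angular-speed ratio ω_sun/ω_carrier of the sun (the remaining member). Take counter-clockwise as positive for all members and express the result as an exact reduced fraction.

6

N_ring = 12 + 2·24 = 60
12(ω_s−ω_c) = −60(ω_r−ω_c),  ω_r=0, ω_c=1
ω_s = 1 − (60/12)(0−1) = 6
ω_s/ω_c = 6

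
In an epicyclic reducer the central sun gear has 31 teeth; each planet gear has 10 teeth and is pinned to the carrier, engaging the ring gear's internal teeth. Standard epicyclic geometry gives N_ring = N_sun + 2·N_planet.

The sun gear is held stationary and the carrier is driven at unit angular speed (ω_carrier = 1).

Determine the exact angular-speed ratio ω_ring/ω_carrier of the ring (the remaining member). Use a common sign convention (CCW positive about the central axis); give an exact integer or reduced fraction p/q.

82/51

N_ring = 31 + 2·10 = 51
31(ω_s−ω_c) = −51(ω_r−ω_c),  ω_s=0, ω_c=1
ω_r = 1 − (31/51)(0−1) = 82/51
ω_r/ω_c = 82/51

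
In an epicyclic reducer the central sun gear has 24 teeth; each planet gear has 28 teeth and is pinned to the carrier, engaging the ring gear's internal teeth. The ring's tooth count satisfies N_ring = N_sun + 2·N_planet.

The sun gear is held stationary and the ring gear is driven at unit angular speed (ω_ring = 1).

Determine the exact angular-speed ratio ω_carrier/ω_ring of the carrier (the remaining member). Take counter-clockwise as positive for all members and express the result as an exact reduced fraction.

10/13

N_ring = 24 + 2·28 = 80
24(ω_s−ω_c) = −80(ω_r−ω_c),  ω_s=0, ω_r=1
24(0−ω_c) = −80(1−ω_c)  ⇒  104ω_c = 80  ⇒  ω_c = 10/13
ω_c/ω_r = 10/13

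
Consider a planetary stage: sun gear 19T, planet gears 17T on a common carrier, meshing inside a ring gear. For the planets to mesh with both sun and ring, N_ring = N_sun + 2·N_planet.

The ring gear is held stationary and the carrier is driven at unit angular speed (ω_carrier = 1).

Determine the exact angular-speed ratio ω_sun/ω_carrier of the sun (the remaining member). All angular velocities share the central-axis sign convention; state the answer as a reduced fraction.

N_ring = 19 + 2·17 = 53
19(ω_s−ω_c) = −53(ω_r−ω_c),  ω_r=0, ω_c=1
ω_s = 1 − (53/19)(0−1) = 72/19
ω_s/ω_c = 72/19

72/19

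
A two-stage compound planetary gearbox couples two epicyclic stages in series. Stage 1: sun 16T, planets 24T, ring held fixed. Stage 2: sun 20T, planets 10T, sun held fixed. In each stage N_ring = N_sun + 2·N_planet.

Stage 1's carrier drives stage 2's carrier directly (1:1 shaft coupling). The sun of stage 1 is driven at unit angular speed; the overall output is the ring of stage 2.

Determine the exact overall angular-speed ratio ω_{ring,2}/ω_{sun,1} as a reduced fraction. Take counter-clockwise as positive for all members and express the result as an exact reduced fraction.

3/10

Stage 1: N_ring = 16 + 2·24 = 64
Stage 1: 16(ω_s−ω_c) = −64(ω_r−ω_c),  ω_r=0, ω_s=1
Stage 1: 16(1−ω_c) = −64(0−ω_c)  ⇒  80ω_c = 16  ⇒  ω_c = 1/5
  ⇒ ω_c¹/ω_s¹ = 1/5
Stage 2: N_ring = 20 + 2·10 = 40
Stage 2: 20(ω_s−ω_c) = −40(ω_r−ω_c),  ω_s=0, ω_c=1
Stage 2: ω_r = 1 − (20/40)(0−1) = 3/2
  ⇒ ω_r²/ω_c² = 3/2
Coupling ω_c² = ω_c¹ ⇒ overall = 1/5 × 3/2 = 3/10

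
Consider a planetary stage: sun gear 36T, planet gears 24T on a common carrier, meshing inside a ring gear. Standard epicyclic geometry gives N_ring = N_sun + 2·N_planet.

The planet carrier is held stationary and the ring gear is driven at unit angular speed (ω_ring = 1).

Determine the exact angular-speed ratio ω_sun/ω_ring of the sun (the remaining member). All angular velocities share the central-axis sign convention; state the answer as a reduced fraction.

-7/3

N_ring = 36 + 2·24 = 84
36(ω_s−ω_c) = −84(ω_r−ω_c),  ω_c=0, ω_r=1
ω_s = 0 − (84/36)(1−0) = -7/3
ω_s/ω_r = -7/3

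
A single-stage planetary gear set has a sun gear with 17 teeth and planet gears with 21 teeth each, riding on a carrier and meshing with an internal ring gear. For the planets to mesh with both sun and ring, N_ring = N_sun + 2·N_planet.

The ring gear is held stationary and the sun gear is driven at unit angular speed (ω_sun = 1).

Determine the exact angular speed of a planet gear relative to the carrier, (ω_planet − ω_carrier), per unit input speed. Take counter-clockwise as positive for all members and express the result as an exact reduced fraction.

-1003/1596

N_ring = 17 + 2·21 = 59
17(ω_s−ω_c) = −59(ω_r−ω_c),  ω_r=0, ω_s=1
17(1−ω_c) = −59(0−ω_c)  ⇒  76ω_c = 17  ⇒  ω_c = 17/76
sun–planet: 17·(1−17/76) = −21·(ω_p−ω_c)  ⇒  ω_p−ω_c = −(17/21)·(59/76) = -1003/1596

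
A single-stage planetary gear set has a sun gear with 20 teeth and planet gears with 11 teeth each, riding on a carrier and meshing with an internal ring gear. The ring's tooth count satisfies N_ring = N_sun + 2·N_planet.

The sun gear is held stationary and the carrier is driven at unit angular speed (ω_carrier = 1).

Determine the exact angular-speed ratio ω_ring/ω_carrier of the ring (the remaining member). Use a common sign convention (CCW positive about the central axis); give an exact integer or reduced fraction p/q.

31/21

N_ring = 20 + 2·11 = 42
20(ω_s−ω_c) = −42(ω_r−ω_c),  ω_s=0, ω_c=1
ω_r = 1 − (20/42)(0−1) = 31/21
ω_r/ω_c = 31/21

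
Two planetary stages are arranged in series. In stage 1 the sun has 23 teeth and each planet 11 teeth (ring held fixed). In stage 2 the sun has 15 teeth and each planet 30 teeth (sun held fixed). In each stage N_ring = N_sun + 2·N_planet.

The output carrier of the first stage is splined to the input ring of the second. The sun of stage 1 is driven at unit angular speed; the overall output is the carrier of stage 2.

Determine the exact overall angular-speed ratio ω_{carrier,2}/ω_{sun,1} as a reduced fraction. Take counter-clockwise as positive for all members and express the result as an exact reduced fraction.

Stage 1: N_ring = 23 + 2·11 = 45
Stage 1: 23(ω_s−ω_c) = −45(ω_r−ω_c),  ω_r=0, ω_s=1
Stage 1: 23(1−ω_c) = −45(0−ω_c)  ⇒  68ω_c = 23  ⇒  ω_c = 23/68
  ⇒ ω_c¹/ω_s¹ = 23/68
Stage 2: N_ring = 15 + 2·30 = 75
Stage 2: 15(ω_s−ω_c) = −75(ω_r−ω_c),  ω_s=0, ω_r=1
Stage 2: 15(0−ω_c) = −75(1−ω_c)  ⇒  90ω_c = 75  ⇒  ω_c = 5/6
  ⇒ ω_c²/ω_r² = 5/6
Coupling ω_r² = ω_c¹ ⇒ overall = 23/68 × 5/6 = 115/408

115/408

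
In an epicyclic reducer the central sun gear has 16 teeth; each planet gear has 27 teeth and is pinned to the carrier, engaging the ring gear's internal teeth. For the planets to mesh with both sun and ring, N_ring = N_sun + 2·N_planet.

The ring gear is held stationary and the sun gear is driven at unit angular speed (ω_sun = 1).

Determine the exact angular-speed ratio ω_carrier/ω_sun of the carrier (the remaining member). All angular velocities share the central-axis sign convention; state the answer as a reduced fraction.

N_ring = 16 + 2·27 = 70
16(ω_s−ω_c) = −70(ω_r−ω_c),  ω_r=0, ω_s=1
16(1−ω_c) = −70(0−ω_c)  ⇒  86ω_c = 16  ⇒  ω_c = 8/43
ω_c/ω_s = 8/43

8/43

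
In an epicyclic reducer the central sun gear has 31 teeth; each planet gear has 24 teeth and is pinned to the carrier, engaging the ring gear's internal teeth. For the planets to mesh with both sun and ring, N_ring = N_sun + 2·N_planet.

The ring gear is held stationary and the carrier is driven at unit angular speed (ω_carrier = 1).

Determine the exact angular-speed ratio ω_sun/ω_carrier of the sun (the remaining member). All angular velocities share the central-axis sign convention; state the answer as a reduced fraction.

N_ring = 31 + 2·24 = 79
31(ω_s−ω_c) = −79(ω_r−ω_c),  ω_r=0, ω_c=1
ω_s = 1 − (79/31)(0−1) = 110/31
ω_s/ω_c = 110/31

110/31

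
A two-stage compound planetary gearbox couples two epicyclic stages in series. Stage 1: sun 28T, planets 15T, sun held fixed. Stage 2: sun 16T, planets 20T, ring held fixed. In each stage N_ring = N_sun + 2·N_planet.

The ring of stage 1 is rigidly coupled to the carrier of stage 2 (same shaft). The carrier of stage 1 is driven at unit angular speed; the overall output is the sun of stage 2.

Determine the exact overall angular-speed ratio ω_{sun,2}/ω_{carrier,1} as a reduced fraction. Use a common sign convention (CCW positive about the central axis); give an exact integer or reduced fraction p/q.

Stage 1: N_ring = 28 + 2·15 = 58
Stage 1: 28(ω_s−ω_c) = −58(ω_r−ω_c),  ω_s=0, ω_c=1
Stage 1: ω_r = 1 − (28/58)(0−1) = 43/29
  ⇒ ω_r¹/ω_c¹ = 43/29
Stage 2: N_ring = 16 + 2·20 = 56
Stage 2: 16(ω_s−ω_c) = −56(ω_r−ω_c),  ω_r=0, ω_c=1
Stage 2: ω_s = 1 − (56/16)(0−1) = 9/2
  ⇒ ω_s²/ω_c² = 9/2
Coupling ω_c² = ω_r¹ ⇒ overall = 43/29 × 9/2 = 387/58

387/58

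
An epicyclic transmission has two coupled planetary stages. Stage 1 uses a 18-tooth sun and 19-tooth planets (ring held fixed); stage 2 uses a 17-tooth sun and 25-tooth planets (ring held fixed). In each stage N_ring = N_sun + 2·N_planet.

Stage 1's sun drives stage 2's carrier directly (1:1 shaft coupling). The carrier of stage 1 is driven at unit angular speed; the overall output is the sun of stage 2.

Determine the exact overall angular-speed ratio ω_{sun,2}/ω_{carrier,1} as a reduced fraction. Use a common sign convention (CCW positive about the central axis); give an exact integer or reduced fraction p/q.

1036/51

Stage 1: N_ring = 18 + 2·19 = 56
Stage 1: 18(ω_s−ω_c) = −56(ω_r−ω_c),  ω_r=0, ω_c=1
Stage 1: ω_s = 1 − (56/18)(0−1) = 37/9
  ⇒ ω_s¹/ω_c¹ = 37/9
Stage 2: N_ring = 17 + 2·25 = 67
Stage 2: 17(ω_s−ω_c) = −67(ω_r−ω_c),  ω_r=0, ω_c=1
Stage 2: ω_s = 1 − (67/17)(0−1) = 84/17
  ⇒ ω_s²/ω_c² = 84/17
Coupling ω_c² = ω_s¹ ⇒ overall = 37/9 × 84/17 = 1036/51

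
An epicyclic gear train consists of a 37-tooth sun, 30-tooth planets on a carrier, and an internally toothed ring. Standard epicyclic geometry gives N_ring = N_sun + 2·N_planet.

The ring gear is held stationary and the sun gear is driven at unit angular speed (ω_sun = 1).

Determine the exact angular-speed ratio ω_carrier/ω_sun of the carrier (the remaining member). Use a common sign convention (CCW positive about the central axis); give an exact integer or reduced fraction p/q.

N_ring = 37 + 2·30 = 97
37(ω_s−ω_c) = −97(ω_r−ω_c),  ω_r=0, ω_s=1
37(1−ω_c) = −97(0−ω_c)  ⇒  134ω_c = 37  ⇒  ω_c = 37/134
ω_c/ω_s = 37/134

37/134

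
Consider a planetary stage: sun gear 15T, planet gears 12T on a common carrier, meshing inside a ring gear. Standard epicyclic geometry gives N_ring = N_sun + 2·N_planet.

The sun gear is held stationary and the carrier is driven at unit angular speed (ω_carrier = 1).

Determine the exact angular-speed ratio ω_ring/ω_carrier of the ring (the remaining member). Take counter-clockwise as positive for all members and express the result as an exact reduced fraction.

18/13

N_ring = 15 + 2·12 = 39
15(ω_s−ω_c) = −39(ω_r−ω_c),  ω_s=0, ω_c=1
ω_r = 1 − (15/39)(0−1) = 18/13
ω_r/ω_c = 18/13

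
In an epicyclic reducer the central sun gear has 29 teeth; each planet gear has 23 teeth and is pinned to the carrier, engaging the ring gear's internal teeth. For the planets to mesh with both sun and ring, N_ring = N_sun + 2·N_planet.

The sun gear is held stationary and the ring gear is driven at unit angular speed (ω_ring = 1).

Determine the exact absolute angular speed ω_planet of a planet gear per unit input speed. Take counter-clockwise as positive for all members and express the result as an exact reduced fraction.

75/46

N_ring = 29 + 2·23 = 75
29(ω_s−ω_c) = −75(ω_r−ω_c),  ω_s=0, ω_r=1
29(0−ω_c) = −75(1−ω_c)  ⇒  104ω_c = 75  ⇒  ω_c = 75/104
sun–planet: 29·(0−75/104) = −23·(ω_p−ω_c)  ⇒  ω_p−ω_c = −(29/23)·(-75/104) = 2175/2392
ω_p = 75/104 + 2175/2392 = 75/46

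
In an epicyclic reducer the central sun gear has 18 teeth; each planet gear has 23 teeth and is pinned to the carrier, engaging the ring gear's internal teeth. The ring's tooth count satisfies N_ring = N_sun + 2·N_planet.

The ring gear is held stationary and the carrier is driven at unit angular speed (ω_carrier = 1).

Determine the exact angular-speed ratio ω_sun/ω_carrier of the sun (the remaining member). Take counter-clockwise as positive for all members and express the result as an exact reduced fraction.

41/9

N_ring = 18 + 2·23 = 64
18(ω_s−ω_c) = −64(ω_r−ω_c),  ω_r=0, ω_c=1
ω_s = 1 − (64/18)(0−1) = 41/9
ω_s/ω_c = 41/9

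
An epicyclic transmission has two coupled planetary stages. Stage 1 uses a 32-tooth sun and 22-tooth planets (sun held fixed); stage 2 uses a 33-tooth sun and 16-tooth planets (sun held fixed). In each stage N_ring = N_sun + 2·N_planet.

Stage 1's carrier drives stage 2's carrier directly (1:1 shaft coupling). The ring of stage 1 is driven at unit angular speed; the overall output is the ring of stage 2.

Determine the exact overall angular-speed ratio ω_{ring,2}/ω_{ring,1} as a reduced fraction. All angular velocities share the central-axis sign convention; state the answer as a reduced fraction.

1862/1755

Stage 1: N_ring = 32 + 2·22 = 76
Stage 1: 32(ω_s−ω_c) = −76(ω_r−ω_c),  ω_s=0, ω_r=1
Stage 1: 32(0−ω_c) = −76(1−ω_c)  ⇒  108ω_c = 76  ⇒  ω_c = 19/27
  ⇒ ω_c¹/ω_r¹ = 19/27
Stage 2: N_ring = 33 + 2·16 = 65
Stage 2: 33(ω_s−ω_c) = −65(ω_r−ω_c),  ω_s=0, ω_c=1
Stage 2: ω_r = 1 − (33/65)(0−1) = 98/65
  ⇒ ω_r²/ω_c² = 98/65
Coupling ω_c² = ω_c¹ ⇒ overall = 19/27 × 98/65 = 1862/1755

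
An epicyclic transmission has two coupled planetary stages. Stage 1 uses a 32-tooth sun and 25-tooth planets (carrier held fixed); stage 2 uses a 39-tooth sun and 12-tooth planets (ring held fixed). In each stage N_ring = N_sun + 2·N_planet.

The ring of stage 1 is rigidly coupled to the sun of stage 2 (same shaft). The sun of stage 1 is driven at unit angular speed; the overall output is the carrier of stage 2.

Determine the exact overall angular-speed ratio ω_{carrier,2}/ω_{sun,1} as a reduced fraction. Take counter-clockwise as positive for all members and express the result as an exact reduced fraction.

Stage 1: N_ring = 32 + 2·25 = 82
Stage 1: 32(ω_s−ω_c) = −82(ω_r−ω_c),  ω_c=0, ω_s=1
Stage 1: ω_r = 0 − (32/82)(1−0) = -16/41
  ⇒ ω_r¹/ω_s¹ = -16/41
Stage 2: N_ring = 39 + 2·12 = 63
Stage 2: 39(ω_s−ω_c) = −63(ω_r−ω_c),  ω_r=0, ω_s=1
Stage 2: 39(1−ω_c) = −63(0−ω_c)  ⇒  102ω_c = 39  ⇒  ω_c = 13/34
  ⇒ ω_c²/ω_s² = 13/34
Coupling ω_s² = ω_r¹ ⇒ overall = -16/41 × 13/34 = -104/697

-104/697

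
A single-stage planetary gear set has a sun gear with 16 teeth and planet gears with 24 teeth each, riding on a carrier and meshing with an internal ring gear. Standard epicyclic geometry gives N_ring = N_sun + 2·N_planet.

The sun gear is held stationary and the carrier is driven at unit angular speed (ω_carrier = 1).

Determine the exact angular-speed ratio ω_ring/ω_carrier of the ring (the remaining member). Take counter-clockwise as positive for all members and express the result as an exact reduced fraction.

N_ring = 16 + 2·24 = 64
16(ω_s−ω_c) = −64(ω_r−ω_c),  ω_s=0, ω_c=1
ω_r = 1 − (16/64)(0−1) = 5/4
ω_r/ω_c = 5/4

5/4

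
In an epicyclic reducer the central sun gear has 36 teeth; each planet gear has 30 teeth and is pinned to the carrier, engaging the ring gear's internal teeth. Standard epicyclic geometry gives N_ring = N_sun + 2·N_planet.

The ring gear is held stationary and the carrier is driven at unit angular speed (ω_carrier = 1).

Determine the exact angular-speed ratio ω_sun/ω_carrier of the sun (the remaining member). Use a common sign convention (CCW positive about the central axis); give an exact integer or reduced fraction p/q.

11/3

N_ring = 36 + 2·30 = 96
36(ω_s−ω_c) = −96(ω_r−ω_c),  ω_r=0, ω_c=1
ω_s = 1 − (96/36)(0−1) = 11/3
ω_s/ω_c = 11/3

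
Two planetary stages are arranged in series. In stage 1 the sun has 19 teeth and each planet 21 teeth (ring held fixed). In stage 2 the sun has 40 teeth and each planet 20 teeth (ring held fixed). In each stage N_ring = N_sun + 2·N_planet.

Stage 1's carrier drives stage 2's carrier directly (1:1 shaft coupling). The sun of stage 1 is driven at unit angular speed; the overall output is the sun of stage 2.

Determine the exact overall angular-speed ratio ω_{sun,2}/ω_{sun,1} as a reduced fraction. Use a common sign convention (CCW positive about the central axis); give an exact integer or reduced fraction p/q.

Stage 1: N_ring = 19 + 2·21 = 61
Stage 1: 19(ω_s−ω_c) = −61(ω_r−ω_c),  ω_r=0, ω_s=1
Stage 1: 19(1−ω_c) = −61(0−ω_c)  ⇒  80ω_c = 19  ⇒  ω_c = 19/80
  ⇒ ω_c¹/ω_s¹ = 19/80
Stage 2: N_ring = 40 + 2·20 = 80
Stage 2: 40(ω_s−ω_c) = −80(ω_r−ω_c),  ω_r=0, ω_c=1
Stage 2: ω_s = 1 − (80/40)(0−1) = 3
  ⇒ ω_s²/ω_c² = 3
Coupling ω_c² = ω_c¹ ⇒ overall = 19/80 × 3 = 57/80

57/80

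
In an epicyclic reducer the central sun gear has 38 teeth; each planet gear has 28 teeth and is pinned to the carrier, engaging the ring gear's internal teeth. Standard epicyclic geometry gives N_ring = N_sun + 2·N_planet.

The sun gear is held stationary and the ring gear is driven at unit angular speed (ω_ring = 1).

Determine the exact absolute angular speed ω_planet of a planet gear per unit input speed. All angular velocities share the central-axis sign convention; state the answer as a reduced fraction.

47/28

N_ring = 38 + 2·28 = 94
38(ω_s−ω_c) = −94(ω_r−ω_c),  ω_s=0, ω_r=1
38(0−ω_c) = −94(1−ω_c)  ⇒  132ω_c = 94  ⇒  ω_c = 47/66
sun–planet: 38·(0−47/66) = −28·(ω_p−ω_c)  ⇒  ω_p−ω_c = −(38/28)·(-47/66) = 893/924
ω_p = 47/66 + 893/924 = 47/28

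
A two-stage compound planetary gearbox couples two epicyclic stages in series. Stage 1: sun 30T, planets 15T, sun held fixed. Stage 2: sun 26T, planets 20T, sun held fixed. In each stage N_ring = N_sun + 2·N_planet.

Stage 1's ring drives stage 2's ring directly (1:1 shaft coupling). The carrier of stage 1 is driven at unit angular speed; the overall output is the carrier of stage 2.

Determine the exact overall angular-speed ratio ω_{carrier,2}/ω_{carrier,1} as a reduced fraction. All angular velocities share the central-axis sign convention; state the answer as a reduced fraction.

Stage 1: N_ring = 30 + 2·15 = 60
Stage 1: 30(ω_s−ω_c) = −60(ω_r−ω_c),  ω_s=0, ω_c=1
Stage 1: ω_r = 1 − (30/60)(0−1) = 3/2
  ⇒ ω_r¹/ω_c¹ = 3/2
Stage 2: N_ring = 26 + 2·20 = 66
Stage 2: 26(ω_s−ω_c) = −66(ω_r−ω_c),  ω_s=0, ω_r=1
Stage 2: 26(0−ω_c) = −66(1−ω_c)  ⇒  92ω_c = 66  ⇒  ω_c = 33/46
  ⇒ ω_c²/ω_r² = 33/46
Coupling ω_r² = ω_r¹ ⇒ overall = 3/2 × 33/46 = 99/92

99/92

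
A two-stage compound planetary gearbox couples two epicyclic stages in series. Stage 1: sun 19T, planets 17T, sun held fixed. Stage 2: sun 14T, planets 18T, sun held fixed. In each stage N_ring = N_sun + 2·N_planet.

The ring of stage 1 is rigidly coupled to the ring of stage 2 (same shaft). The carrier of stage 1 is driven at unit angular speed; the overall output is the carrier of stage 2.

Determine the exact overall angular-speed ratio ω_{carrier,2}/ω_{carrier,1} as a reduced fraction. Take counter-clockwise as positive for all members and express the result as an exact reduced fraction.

Stage 1: N_ring = 19 + 2·17 = 53
Stage 1: 19(ω_s−ω_c) = −53(ω_r−ω_c),  ω_s=0, ω_c=1
Stage 1: ω_r = 1 − (19/53)(0−1) = 72/53
  ⇒ ω_r¹/ω_c¹ = 72/53
Stage 2: N_ring = 14 + 2·18 = 50
Stage 2: 14(ω_s−ω_c) = −50(ω_r−ω_c),  ω_s=0, ω_r=1
Stage 2: 14(0−ω_c) = −50(1−ω_c)  ⇒  64ω_c = 50  ⇒  ω_c = 25/32
  ⇒ ω_c²/ω_r² = 25/32
Coupling ω_r² = ω_r¹ ⇒ overall = 72/53 × 25/32 = 225/212

225/212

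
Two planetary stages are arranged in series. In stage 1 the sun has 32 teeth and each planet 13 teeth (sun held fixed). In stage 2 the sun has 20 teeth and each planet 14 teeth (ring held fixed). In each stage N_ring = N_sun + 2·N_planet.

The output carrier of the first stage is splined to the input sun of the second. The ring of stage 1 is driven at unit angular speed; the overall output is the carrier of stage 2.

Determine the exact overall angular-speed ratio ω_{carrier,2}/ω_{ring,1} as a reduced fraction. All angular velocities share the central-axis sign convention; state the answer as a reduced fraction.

29/153

Stage 1: N_ring = 32 + 2·13 = 58
Stage 1: 32(ω_s−ω_c) = −58(ω_r−ω_c),  ω_s=0, ω_r=1
Stage 1: 32(0−ω_c) = −58(1−ω_c)  ⇒  90ω_c = 58  ⇒  ω_c = 29/45
  ⇒ ω_c¹/ω_r¹ = 29/45
Stage 2: N_ring = 20 + 2·14 = 48
Stage 2: 20(ω_s−ω_c) = −48(ω_r−ω_c),  ω_r=0, ω_s=1
Stage 2: 20(1−ω_c) = −48(0−ω_c)  ⇒  68ω_c = 20  ⇒  ω_c = 5/17
  ⇒ ω_c²/ω_s² = 5/17
Coupling ω_s² = ω_c¹ ⇒ overall = 29/45 × 5/17 = 29/153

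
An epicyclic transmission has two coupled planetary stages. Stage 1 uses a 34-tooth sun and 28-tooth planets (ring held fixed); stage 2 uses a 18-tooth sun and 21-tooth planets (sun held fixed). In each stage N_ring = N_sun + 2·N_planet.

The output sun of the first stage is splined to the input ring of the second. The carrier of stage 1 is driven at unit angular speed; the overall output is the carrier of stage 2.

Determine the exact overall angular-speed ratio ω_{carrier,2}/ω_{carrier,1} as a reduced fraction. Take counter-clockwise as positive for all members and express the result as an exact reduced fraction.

Stage 1: N_ring = 34 + 2·28 = 90
Stage 1: 34(ω_s−ω_c) = −90(ω_r−ω_c),  ω_r=0, ω_c=1
Stage 1: ω_s = 1 − (90/34)(0−1) = 62/17
  ⇒ ω_s¹/ω_c¹ = 62/17
Stage 2: N_ring = 18 + 2·21 = 60
Stage 2: 18(ω_s−ω_c) = −60(ω_r−ω_c),  ω_s=0, ω_r=1
Stage 2: 18(0−ω_c) = −60(1−ω_c)  ⇒  78ω_c = 60  ⇒  ω_c = 10/13
  ⇒ ω_c²/ω_r² = 10/13
Coupling ω_r² = ω_s¹ ⇒ overall = 62/17 × 10/13 = 620/221

620/221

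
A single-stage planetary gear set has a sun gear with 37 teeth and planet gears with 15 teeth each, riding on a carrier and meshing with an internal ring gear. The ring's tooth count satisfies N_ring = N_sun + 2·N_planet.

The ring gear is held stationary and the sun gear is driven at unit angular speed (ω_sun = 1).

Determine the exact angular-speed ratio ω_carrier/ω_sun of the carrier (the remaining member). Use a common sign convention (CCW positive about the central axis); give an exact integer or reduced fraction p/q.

N_ring = 37 + 2·15 = 67
37(ω_s−ω_c) = −67(ω_r−ω_c),  ω_r=0, ω_s=1
37(1−ω_c) = −67(0−ω_c)  ⇒  104ω_c = 37  ⇒  ω_c = 37/104
ω_c/ω_s = 37/104

37/104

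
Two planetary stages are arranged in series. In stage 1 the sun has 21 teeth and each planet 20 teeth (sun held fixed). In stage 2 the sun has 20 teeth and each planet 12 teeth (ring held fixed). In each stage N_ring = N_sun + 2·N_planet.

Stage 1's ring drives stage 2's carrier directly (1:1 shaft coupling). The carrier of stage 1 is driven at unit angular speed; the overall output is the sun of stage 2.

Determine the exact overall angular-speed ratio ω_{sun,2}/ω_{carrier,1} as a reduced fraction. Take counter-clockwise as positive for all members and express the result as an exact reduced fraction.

1312/305

Stage 1: N_ring = 21 + 2·20 = 61
Stage 1: 21(ω_s−ω_c) = −61(ω_r−ω_c),  ω_s=0, ω_c=1
Stage 1: ω_r = 1 − (21/61)(0−1) = 82/61
  ⇒ ω_r¹/ω_c¹ = 82/61
Stage 2: N_ring = 20 + 2·12 = 44
Stage 2: 20(ω_s−ω_c) = −44(ω_r−ω_c),  ω_r=0, ω_c=1
Stage 2: ω_s = 1 − (44/20)(0−1) = 16/5
  ⇒ ω_s²/ω_c² = 16/5
Coupling ω_c² = ω_r¹ ⇒ overall = 82/61 × 16/5 = 1312/305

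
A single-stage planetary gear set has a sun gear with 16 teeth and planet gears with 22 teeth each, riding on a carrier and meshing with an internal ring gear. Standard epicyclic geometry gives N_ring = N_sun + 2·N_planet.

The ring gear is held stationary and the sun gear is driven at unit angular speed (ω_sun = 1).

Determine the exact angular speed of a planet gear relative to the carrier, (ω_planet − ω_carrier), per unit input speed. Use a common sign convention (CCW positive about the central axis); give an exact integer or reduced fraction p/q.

-120/209

N_ring = 16 + 2·22 = 60
16(ω_s−ω_c) = −60(ω_r−ω_c),  ω_r=0, ω_s=1
16(1−ω_c) = −60(0−ω_c)  ⇒  76ω_c = 16  ⇒  ω_c = 4/19
sun–planet: 16·(1−4/19) = −22·(ω_p−ω_c)  ⇒  ω_p−ω_c = −(16/22)·(15/19) = -120/209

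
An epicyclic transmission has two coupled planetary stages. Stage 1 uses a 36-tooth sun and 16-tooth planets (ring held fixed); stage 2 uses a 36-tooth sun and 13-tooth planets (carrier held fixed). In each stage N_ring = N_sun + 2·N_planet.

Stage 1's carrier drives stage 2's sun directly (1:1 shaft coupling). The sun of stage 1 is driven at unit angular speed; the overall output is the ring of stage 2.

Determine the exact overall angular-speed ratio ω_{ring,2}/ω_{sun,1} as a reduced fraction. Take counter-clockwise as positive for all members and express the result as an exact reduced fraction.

Stage 1: N_ring = 36 + 2·16 = 68
Stage 1: 36(ω_s−ω_c) = −68(ω_r−ω_c),  ω_r=0, ω_s=1
Stage 1: 36(1−ω_c) = −68(0−ω_c)  ⇒  104ω_c = 36  ⇒  ω_c = 9/26
  ⇒ ω_c¹/ω_s¹ = 9/26
Stage 2: N_ring = 36 + 2·13 = 62
Stage 2: 36(ω_s−ω_c) = −62(ω_r−ω_c),  ω_c=0, ω_s=1
Stage 2: ω_r = 0 − (36/62)(1−0) = -18/31
  ⇒ ω_r²/ω_s² = -18/31
Coupling ω_s² = ω_c¹ ⇒ overall = 9/26 × -18/31 = -81/403

-81/403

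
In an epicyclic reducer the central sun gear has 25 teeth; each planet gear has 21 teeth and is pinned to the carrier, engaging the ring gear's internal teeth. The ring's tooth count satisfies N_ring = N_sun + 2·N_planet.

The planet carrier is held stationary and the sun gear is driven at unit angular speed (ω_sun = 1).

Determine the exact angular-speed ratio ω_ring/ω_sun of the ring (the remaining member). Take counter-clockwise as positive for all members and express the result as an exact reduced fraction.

N_ring = 25 + 2·21 = 67
25(ω_s−ω_c) = −67(ω_r−ω_c),  ω_c=0, ω_s=1
ω_r = 0 − (25/67)(1−0) = -25/67
ω_r/ω_s = -25/67

-25/67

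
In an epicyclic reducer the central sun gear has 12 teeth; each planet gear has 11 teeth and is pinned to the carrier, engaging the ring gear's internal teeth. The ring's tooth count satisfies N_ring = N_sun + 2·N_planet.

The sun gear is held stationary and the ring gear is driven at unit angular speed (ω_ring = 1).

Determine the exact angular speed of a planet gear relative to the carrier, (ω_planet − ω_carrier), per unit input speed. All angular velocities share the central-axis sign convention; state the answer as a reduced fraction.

N_ring = 12 + 2·11 = 34
12(ω_s−ω_c) = −34(ω_r−ω_c),  ω_s=0, ω_r=1
12(0−ω_c) = −34(1−ω_c)  ⇒  46ω_c = 34  ⇒  ω_c = 17/23
sun–planet: 12·(0−17/23) = −11·(ω_p−ω_c)  ⇒  ω_p−ω_c = −(12/11)·(-17/23) = 204/253

204/253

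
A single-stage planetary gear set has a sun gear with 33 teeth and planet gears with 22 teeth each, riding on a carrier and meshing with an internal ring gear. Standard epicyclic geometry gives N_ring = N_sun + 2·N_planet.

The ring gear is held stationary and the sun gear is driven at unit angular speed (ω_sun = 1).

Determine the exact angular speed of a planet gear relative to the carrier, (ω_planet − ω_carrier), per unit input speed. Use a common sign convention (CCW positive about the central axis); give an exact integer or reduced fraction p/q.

-21/20

N_ring = 33 + 2·22 = 77
33(ω_s−ω_c) = −77(ω_r−ω_c),  ω_r=0, ω_s=1
33(1−ω_c) = −77(0−ω_c)  ⇒  110ω_c = 33  ⇒  ω_c = 3/10
sun–planet: 33·(1−3/10) = −22·(ω_p−ω_c)  ⇒  ω_p−ω_c = −(33/22)·(7/10) = -21/20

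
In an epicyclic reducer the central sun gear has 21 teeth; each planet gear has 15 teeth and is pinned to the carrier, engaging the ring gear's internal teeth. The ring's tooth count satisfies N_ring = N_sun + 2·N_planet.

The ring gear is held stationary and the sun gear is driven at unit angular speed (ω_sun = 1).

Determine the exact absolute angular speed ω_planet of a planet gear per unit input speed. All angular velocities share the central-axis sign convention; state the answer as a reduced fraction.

N_ring = 21 + 2·15 = 51
21(ω_s−ω_c) = −51(ω_r−ω_c),  ω_r=0, ω_s=1
21(1−ω_c) = −51(0−ω_c)  ⇒  72ω_c = 21  ⇒  ω_c = 7/24
sun–planet: 21·(1−7/24) = −15·(ω_p−ω_c)  ⇒  ω_p−ω_c = −(21/15)·(17/24) = -119/120
ω_p = 7/24 − 119/120 = -7/10

-7/10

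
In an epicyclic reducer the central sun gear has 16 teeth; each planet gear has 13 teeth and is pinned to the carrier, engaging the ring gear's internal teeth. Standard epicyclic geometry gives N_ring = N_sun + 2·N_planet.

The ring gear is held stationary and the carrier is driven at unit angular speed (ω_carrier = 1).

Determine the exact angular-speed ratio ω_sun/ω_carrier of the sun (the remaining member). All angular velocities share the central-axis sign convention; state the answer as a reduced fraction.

N_ring = 16 + 2·13 = 42
16(ω_s−ω_c) = −42(ω_r−ω_c),  ω_r=0, ω_c=1
ω_s = 1 − (42/16)(0−1) = 29/8
ω_s/ω_c = 29/8

29/8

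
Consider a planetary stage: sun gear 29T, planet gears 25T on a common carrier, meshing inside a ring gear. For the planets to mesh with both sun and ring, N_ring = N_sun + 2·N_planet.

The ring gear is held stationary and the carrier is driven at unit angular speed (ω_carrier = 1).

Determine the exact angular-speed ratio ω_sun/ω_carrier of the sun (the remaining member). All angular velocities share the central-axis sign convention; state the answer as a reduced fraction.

108/29

N_ring = 29 + 2·25 = 79
29(ω_s−ω_c) = −79(ω_r−ω_c),  ω_r=0, ω_c=1
ω_s = 1 − (79/29)(0−1) = 108/29
ω_s/ω_c = 108/29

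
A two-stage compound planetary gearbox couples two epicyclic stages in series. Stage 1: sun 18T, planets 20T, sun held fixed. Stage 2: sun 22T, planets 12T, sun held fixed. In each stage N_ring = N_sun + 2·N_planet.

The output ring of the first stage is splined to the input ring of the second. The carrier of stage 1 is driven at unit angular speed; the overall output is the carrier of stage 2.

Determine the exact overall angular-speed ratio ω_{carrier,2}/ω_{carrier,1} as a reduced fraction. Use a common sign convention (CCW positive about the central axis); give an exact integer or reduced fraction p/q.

Stage 1: N_ring = 18 + 2·20 = 58
Stage 1: 18(ω_s−ω_c) = −58(ω_r−ω_c),  ω_s=0, ω_c=1
Stage 1: ω_r = 1 − (18/58)(0−1) = 38/29
  ⇒ ω_r¹/ω_c¹ = 38/29
Stage 2: N_ring = 22 + 2·12 = 46
Stage 2: 22(ω_s−ω_c) = −46(ω_r−ω_c),  ω_s=0, ω_r=1
Stage 2: 22(0−ω_c) = −46(1−ω_c)  ⇒  68ω_c = 46  ⇒  ω_c = 23/34
  ⇒ ω_c²/ω_r² = 23/34
Coupling ω_r² = ω_r¹ ⇒ overall = 38/29 × 23/34 = 437/493

437/493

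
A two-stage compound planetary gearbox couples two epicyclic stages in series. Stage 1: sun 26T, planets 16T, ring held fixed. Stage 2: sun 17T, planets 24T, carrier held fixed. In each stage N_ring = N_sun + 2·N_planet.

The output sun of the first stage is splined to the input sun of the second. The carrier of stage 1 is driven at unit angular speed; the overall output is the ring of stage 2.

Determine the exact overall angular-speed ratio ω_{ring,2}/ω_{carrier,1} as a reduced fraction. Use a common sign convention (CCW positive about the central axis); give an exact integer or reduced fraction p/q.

-714/845

Stage 1: N_ring = 26 + 2·16 = 58
Stage 1: 26(ω_s−ω_c) = −58(ω_r−ω_c),  ω_r=0, ω_c=1
Stage 1: ω_s = 1 − (58/26)(0−1) = 42/13
  ⇒ ω_s¹/ω_c¹ = 42/13
Stage 2: N_ring = 17 + 2·24 = 65
Stage 2: 17(ω_s−ω_c) = −65(ω_r−ω_c),  ω_c=0, ω_s=1
Stage 2: ω_r = 0 − (17/65)(1−0) = -17/65
  ⇒ ω_r²/ω_s² = -17/65
Coupling ω_s² = ω_s¹ ⇒ overall = 42/13 × -17/65 = -714/845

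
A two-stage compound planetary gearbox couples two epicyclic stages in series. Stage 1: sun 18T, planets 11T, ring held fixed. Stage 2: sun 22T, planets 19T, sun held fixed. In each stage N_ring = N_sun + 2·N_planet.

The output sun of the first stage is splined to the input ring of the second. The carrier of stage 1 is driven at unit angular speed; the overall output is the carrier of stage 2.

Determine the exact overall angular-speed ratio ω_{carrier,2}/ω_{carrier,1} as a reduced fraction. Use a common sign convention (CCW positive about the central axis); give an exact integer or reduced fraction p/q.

Stage 1: N_ring = 18 + 2·11 = 40
Stage 1: 18(ω_s−ω_c) = −40(ω_r−ω_c),  ω_r=0, ω_c=1
Stage 1: ω_s = 1 − (40/18)(0−1) = 29/9
  ⇒ ω_s¹/ω_c¹ = 29/9
Stage 2: N_ring = 22 + 2·19 = 60
Stage 2: 22(ω_s−ω_c) = −60(ω_r−ω_c),  ω_s=0, ω_r=1
Stage 2: 22(0−ω_c) = −60(1−ω_c)  ⇒  82ω_c = 60  ⇒  ω_c = 30/41
  ⇒ ω_c²/ω_r² = 30/41
Coupling ω_r² = ω_s¹ ⇒ overall = 29/9 × 30/41 = 290/123

290/123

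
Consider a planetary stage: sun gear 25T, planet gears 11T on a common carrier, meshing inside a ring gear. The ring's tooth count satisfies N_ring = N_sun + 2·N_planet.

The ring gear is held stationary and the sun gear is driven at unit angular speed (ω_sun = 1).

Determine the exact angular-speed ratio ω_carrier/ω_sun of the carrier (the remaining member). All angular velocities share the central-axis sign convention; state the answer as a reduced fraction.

25/72

N_ring = 25 + 2·11 = 47
25(ω_s−ω_c) = −47(ω_r−ω_c),  ω_r=0, ω_s=1
25(1−ω_c) = −47(0−ω_c)  ⇒  72ω_c = 25  ⇒  ω_c = 25/72
ω_c/ω_s = 25/72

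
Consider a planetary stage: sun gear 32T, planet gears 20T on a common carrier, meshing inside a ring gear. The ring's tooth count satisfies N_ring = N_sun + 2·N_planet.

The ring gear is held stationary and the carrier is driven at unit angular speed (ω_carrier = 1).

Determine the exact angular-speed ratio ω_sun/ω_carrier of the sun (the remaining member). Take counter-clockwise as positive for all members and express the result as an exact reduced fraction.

13/4

N_ring = 32 + 2·20 = 72
32(ω_s−ω_c) = −72(ω_r−ω_c),  ω_r=0, ω_c=1
ω_s = 1 − (72/32)(0−1) = 13/4
ω_s/ω_c = 13/4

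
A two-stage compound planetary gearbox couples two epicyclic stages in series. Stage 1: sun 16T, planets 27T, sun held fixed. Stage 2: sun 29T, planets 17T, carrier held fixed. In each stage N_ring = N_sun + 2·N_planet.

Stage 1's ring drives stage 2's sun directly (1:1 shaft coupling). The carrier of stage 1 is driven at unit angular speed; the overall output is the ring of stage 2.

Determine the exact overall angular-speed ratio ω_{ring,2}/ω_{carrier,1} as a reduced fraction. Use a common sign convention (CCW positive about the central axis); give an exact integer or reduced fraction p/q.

-1247/2205

Stage 1: N_ring = 16 + 2·27 = 70
Stage 1: 16(ω_s−ω_c) = −70(ω_r−ω_c),  ω_s=0, ω_c=1
Stage 1: ω_r = 1 − (16/70)(0−1) = 43/35
  ⇒ ω_r¹/ω_c¹ = 43/35
Stage 2: N_ring = 29 + 2·17 = 63
Stage 2: 29(ω_s−ω_c) = −63(ω_r−ω_c),  ω_c=0, ω_s=1
Stage 2: ω_r = 0 − (29/63)(1−0) = -29/63
  ⇒ ω_r²/ω_s² = -29/63
Coupling ω_s² = ω_r¹ ⇒ overall = 43/35 × -29/63 = -1247/2205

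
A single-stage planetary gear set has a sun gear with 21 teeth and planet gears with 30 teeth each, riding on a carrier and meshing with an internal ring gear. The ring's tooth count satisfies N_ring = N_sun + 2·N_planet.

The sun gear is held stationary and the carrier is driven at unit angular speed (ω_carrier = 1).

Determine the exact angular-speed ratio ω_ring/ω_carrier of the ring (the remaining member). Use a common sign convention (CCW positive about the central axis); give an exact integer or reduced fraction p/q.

34/27

N_ring = 21 + 2·30 = 81
21(ω_s−ω_c) = −81(ω_r−ω_c),  ω_s=0, ω_c=1
ω_r = 1 − (21/81)(0−1) = 34/27
ω_r/ω_c = 34/27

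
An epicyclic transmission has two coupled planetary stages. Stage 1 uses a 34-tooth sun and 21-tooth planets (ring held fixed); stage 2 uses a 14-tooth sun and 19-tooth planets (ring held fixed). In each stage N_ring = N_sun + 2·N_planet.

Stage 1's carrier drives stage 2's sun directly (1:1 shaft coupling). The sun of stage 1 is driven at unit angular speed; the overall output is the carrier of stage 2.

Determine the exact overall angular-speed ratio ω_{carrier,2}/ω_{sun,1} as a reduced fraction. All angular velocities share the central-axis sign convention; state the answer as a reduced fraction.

Stage 1: N_ring = 34 + 2·21 = 76
Stage 1: 34(ω_s−ω_c) = −76(ω_r−ω_c),  ω_r=0, ω_s=1
Stage 1: 34(1−ω_c) = −76(0−ω_c)  ⇒  110ω_c = 34  ⇒  ω_c = 17/55
  ⇒ ω_c¹/ω_s¹ = 17/55
Stage 2: N_ring = 14 + 2·19 = 52
Stage 2: 14(ω_s−ω_c) = −52(ω_r−ω_c),  ω_r=0, ω_s=1
Stage 2: 14(1−ω_c) = −52(0−ω_c)  ⇒  66ω_c = 14  ⇒  ω_c = 7/33
  ⇒ ω_c²/ω_s² = 7/33
Coupling ω_s² = ω_c¹ ⇒ overall = 17/55 × 7/33 = 119/1815

119/1815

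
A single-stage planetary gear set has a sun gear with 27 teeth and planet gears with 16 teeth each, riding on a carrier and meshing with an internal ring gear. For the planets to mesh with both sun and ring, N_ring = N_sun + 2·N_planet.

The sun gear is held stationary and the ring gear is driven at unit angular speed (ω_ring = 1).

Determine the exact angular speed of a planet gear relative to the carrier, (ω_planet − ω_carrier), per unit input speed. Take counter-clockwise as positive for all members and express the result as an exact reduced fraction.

N_ring = 27 + 2·16 = 59
27(ω_s−ω_c) = −59(ω_r−ω_c),  ω_s=0, ω_r=1
27(0−ω_c) = −59(1−ω_c)  ⇒  86ω_c = 59  ⇒  ω_c = 59/86
sun–planet: 27·(0−59/86) = −16·(ω_p−ω_c)  ⇒  ω_p−ω_c = −(27/16)·(-59/86) = 1593/1376

1593/1376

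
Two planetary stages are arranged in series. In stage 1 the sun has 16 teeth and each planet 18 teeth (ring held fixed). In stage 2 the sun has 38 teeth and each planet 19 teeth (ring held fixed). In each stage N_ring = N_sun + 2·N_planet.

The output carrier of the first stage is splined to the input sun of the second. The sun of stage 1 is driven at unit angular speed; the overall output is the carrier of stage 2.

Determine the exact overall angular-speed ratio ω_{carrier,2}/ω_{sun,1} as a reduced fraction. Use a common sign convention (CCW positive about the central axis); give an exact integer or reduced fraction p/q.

4/51

Stage 1: N_ring = 16 + 2·18 = 52
Stage 1: 16(ω_s−ω_c) = −52(ω_r−ω_c),  ω_r=0, ω_s=1
Stage 1: 16(1−ω_c) = −52(0−ω_c)  ⇒  68ω_c = 16  ⇒  ω_c = 4/17
  ⇒ ω_c¹/ω_s¹ = 4/17
Stage 2: N_ring = 38 + 2·19 = 76
Stage 2: 38(ω_s−ω_c) = −76(ω_r−ω_c),  ω_r=0, ω_s=1
Stage 2: 38(1−ω_c) = −76(0−ω_c)  ⇒  114ω_c = 38  ⇒  ω_c = 1/3
  ⇒ ω_c²/ω_s² = 1/3
Coupling ω_s² = ω_c¹ ⇒ overall = 4/17 × 1/3 = 4/51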